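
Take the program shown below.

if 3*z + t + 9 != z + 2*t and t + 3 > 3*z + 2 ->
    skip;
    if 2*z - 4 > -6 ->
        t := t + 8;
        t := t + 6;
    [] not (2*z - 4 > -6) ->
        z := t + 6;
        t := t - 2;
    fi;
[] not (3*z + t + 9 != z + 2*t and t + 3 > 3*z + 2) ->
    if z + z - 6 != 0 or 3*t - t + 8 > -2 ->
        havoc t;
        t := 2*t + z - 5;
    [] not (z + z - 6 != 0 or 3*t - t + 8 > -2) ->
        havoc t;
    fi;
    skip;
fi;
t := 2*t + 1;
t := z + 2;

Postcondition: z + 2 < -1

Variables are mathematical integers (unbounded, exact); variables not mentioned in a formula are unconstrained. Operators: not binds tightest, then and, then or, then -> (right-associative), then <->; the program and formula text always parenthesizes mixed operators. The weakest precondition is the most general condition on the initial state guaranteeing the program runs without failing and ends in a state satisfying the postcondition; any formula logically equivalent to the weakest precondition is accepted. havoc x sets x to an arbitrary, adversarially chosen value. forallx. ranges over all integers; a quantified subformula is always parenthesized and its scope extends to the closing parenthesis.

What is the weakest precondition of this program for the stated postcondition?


Working backward. After the program, the postcondition z + 2 < -1 must hold; in canonical form it is z < -3.
Before t := z + 2: z < -3
Before t := 2*t + 1: z < -3
Then branch requires (2*z > -2 -> z < -3) and ((not (2*z > -2)) -> t < -9); else branch requires ((2*z != 6 or 2*t > -10) -> z < -3) and ((not (2*z != 6 or 2*t > -10)) -> z < -3).
Before the if: ((2*z != t - 9 and t > 3*z - 1) -> ((2*z > -2 -> z < -3) and ((not (2*z > -2)) -> t < -9))) and ((not (2*z != t - 9 and t > 3*z - 1)) -> (((2*z != 6 or 2*t > -10) -> z < -3) and ((not (2*z != 6 or 2*t > -10)) -> z < -3)))
Answer: WP = ((2*z != t - 9 and t > 3*z - 1) -> ((2*z > -2 -> z < -3) and ((not (2*z > -2)) -> t < -9))) and ((not (2*z != t - 9 and t > 3*z - 1)) -> (((2*z != 6 or 2*t > -10) -> z < -3) and ((not (2*z != 6 or 2*t > -10)) -> z < -3)))


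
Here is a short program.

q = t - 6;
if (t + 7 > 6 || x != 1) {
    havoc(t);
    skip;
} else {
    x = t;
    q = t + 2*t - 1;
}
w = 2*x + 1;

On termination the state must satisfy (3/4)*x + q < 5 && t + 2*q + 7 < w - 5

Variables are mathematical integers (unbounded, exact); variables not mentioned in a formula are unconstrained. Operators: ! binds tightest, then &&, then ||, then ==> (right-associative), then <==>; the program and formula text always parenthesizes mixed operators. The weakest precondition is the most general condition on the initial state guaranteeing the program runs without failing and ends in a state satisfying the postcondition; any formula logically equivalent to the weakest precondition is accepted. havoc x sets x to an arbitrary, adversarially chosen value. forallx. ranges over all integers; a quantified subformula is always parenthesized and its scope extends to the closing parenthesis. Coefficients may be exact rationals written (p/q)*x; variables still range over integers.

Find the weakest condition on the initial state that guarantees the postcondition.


Working backward. After the program, the postcondition (3/4)*x + q < 5 && t + 2*q + 7 < w - 5 must hold; in canonical form it is q + (3/4)*x < 5 && 2*q + t < w - 12.
Before w := 2*x + 1: q + (3/4)*x < 5 && 2*q + t < 2*x - 11
Then branch requires forall t_1. (q + (3/4)*x < 5 && 2*q + t_1 < 2*x - 11); else branch requires (15/4)*t < 6 && 5*t < -9.
Before the if: ((t > -1 || x != 1) ==> (forall t_1. (q + (3/4)*x < 5 && 2*q + t_1 < 2*x - 11))) && ((!(t > -1 || x != 1)) ==> ((15/4)*t < 6 && 5*t < -9))
Before q := t - 6: ((t > -1 || x != 1) ==> (forall t_1. (t + (3/4)*x < 11 && 2*t + t_1 < 2*x + 1))) && ((!(t > -1 || x != 1)) ==> ((15/4)*t < 6 && 5*t < -9))
Answer: WP = ((t > -1 || x != 1) ==> (forall t_1. (t + (3/4)*x < 11 && 2*t + t_1 < 2*x + 1))) && ((!(t > -1 || x != 1)) ==> ((15/4)*t < 6 && 5*t < -9))


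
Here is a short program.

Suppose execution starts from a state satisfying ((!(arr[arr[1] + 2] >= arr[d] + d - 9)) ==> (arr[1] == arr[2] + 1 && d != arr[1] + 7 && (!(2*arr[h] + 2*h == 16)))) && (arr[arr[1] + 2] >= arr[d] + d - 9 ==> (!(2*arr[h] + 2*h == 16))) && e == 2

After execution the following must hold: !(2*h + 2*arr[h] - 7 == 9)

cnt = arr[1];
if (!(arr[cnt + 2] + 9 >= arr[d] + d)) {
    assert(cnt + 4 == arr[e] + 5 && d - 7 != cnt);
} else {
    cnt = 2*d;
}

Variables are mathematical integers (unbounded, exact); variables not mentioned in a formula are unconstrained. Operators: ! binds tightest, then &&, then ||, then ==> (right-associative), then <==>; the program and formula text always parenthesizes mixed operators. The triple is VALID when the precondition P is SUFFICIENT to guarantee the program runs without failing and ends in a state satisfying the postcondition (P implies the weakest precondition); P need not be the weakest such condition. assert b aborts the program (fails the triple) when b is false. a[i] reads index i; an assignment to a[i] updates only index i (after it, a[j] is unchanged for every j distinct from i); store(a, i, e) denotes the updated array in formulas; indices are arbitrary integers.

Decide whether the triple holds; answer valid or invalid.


Working backward. After the program, the postcondition !(2*h + 2*arr[h] - 7 == 9) must hold; in canonical form it is !(2*arr[h] + 2*h == 16).
Then branch requires cnt == arr[e] + 1 && d != cnt + 7 && (!(2*arr[h] + 2*h == 16)); else branch requires !(2*arr[h] + 2*h == 16).
Before the if: ((!(arr[cnt + 2] >= arr[d] + d - 9)) ==> (cnt == arr[e] + 1 && d != cnt + 7 && (!(2*arr[h] + 2*h == 16)))) && (arr[cnt + 2] >= arr[d] + d - 9 ==> (!(2*arr[h] + 2*h == 16)))
Before cnt := arr[1]: ((!(arr[arr[1] + 2] >= arr[d] + d - 9)) ==> (arr[1] == arr[e] + 1 && d != arr[1] + 7 && (!(2*arr[h] + 2*h == 16)))) && (arr[arr[1] + 2] >= arr[d] + d - 9 ==> (!(2*arr[h] + 2*h == 16)))
The weakest precondition is ((!(arr[arr[1] + 2] >= arr[d] + d - 9)) ==> (arr[1] == arr[e] + 1 && d != arr[1] + 7 && (!(2*arr[h] + 2*h == 16)))) && (arr[arr[1] + 2] >= arr[d] + d - 9 ==> (!(2*arr[h] + 2*h == 16))).
Check whether ((!(arr[arr[1] + 2] >= arr[d] + d - 9)) ==> (arr[1] == arr[2] + 1 && d != arr[1] + 7 && (!(2*arr[h] + 2*h == 16)))) && (arr[arr[1] + 2] >= arr[d] + d - 9 ==> (!(2*arr[h] + 2*h == 16))) && e == 2 implies it.
Every state satisfying the precondition satisfies the weakest precondition: the implication holds.
Answer: valid


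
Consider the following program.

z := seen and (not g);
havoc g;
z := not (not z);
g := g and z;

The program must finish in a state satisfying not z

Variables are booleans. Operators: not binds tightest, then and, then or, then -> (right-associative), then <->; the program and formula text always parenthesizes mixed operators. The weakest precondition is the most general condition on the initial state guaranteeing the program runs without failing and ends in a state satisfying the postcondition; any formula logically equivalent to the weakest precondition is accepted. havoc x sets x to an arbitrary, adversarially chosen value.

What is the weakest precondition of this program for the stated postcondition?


Working backward. After the program, not z must hold.
Before g := g and z: not z
Before z := not (not z): not z
Before havoc g: not z
Before z := seen and (not g): not (seen and (not g))
Answer: WP = not (seen and (not g))


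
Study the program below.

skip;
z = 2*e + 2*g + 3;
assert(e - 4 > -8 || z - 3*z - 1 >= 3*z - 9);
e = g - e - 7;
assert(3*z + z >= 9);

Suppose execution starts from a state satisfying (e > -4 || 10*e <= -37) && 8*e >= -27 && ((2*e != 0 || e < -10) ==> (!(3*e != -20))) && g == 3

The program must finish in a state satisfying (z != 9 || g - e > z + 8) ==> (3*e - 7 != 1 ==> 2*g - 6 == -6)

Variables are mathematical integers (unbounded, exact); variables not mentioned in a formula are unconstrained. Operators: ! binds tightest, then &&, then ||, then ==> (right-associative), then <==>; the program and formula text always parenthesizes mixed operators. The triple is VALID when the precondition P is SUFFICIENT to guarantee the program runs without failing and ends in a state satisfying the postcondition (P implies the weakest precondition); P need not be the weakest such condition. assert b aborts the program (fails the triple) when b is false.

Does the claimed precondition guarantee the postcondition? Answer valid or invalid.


Working backward. After the program, the postcondition (z != 9 || g - e > z + 8) ==> (3*e - 7 != 1 ==> 2*g - 6 == -6) must hold; in canonical form it is (z != 9 || g > e + z + 8) ==> (3*e != 8 ==> 2*g == 0).
Before assert 3*z + z >= 9: 4*z >= 9 && ((z != 9 || g > e + z + 8) ==> (3*e != 8 ==> 2*g == 0))
Before e := g - e - 7: 4*z >= 9 && ((z != 9 || e > z + 1) ==> (3*g != 3*e + 29 ==> 2*g == 0))
Before assert e - 4 > -8 || z - 3*z - 1 >= 3*z - 9: (e > -4 || 5*z <= 8) && 4*z >= 9 && ((z != 9 || e > z + 1) ==> (3*g != 3*e + 29 ==> 2*g == 0))
Before z := 2*e + 2*g + 3: (e > -4 || 10*e + 10*g <= -7) && 8*e + 8*g >= -3 && ((2*e + 2*g != 6 || e + 2*g < -4) ==> (3*g != 3*e + 29 ==> 2*g == 0))
Before skip: (e > -4 || 10*e + 10*g <= -7) && 8*e + 8*g >= -3 && ((2*e + 2*g != 6 || e + 2*g < -4) ==> (3*g != 3*e + 29 ==> 2*g == 0))
The weakest precondition is (e > -4 || 10*e + 10*g <= -7) && 8*e + 8*g >= -3 && ((2*e + 2*g != 6 || e + 2*g < -4) ==> (3*g != 3*e + 29 ==> 2*g == 0)).
Check whether (e > -4 || 10*e <= -37) && 8*e >= -27 && ((2*e != 0 || e < -10) ==> (!(3*e != -20))) && g == 3 implies it.
Every state satisfying the precondition satisfies the weakest precondition: the implication holds.
Answer: valid


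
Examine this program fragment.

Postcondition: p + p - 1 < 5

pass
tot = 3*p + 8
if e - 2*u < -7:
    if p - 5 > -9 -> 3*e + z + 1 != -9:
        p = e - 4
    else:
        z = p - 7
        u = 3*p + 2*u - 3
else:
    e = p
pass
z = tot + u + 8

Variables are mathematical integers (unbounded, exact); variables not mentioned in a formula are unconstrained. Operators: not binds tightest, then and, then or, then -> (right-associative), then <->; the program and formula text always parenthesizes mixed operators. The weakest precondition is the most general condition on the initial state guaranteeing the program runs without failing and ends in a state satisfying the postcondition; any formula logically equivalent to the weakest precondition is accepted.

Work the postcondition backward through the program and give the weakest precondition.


Working backward. After the program, the postcondition p + p - 1 < 5 must hold; in canonical form it is 2*p < 6.
Before z := tot + u + 8: 2*p < 6
Before skip: 2*p < 6
Then branch requires ((p > -4 -> 3*e + z != -10) -> 2*e < 14) and ((not (p > -4 -> 3*e + z != -10)) -> 2*p < 6); else branch requires 2*p < 6.
Before the if: (e < 2*u - 7 -> (((p > -4 -> 3*e + z != -10) -> 2*e < 14) and ((not (p > -4 -> 3*e + z != -10)) -> 2*p < 6))) and ((not (e < 2*u - 7)) -> 2*p < 6)
Before tot := 3*p + 8: (e < 2*u - 7 -> (((p > -4 -> 3*e + z != -10) -> 2*e < 14) and ((not (p > -4 -> 3*e + z != -10)) -> 2*p < 6))) and ((not (e < 2*u - 7)) -> 2*p < 6)
Before skip: (e < 2*u - 7 -> (((p > -4 -> 3*e + z != -10) -> 2*e < 14) and ((not (p > -4 -> 3*e + z != -10)) -> 2*p < 6))) and ((not (e < 2*u - 7)) -> 2*p < 6)
Answer: WP = (e < 2*u - 7 -> (((p > -4 -> 3*e + z != -10) -> 2*e < 14) and ((not (p > -4 -> 3*e + z != -10)) -> 2*p < 6))) and ((not (e < 2*u - 7)) -> 2*p < 6)


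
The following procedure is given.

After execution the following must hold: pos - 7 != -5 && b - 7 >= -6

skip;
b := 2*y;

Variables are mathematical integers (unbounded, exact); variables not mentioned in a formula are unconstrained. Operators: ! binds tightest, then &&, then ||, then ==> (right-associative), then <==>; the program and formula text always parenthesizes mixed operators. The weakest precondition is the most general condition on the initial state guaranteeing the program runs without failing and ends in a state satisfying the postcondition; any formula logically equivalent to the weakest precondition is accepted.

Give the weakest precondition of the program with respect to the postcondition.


Working backward. After the program, the postcondition pos - 7 != -5 && b - 7 >= -6 must hold; in canonical form it is pos != 2 && b >= 1.
Before b := 2*y: pos != 2 && 2*y >= 1
Before skip: pos != 2 && 2*y >= 1
Answer: WP = pos != 2 && 2*y >= 1


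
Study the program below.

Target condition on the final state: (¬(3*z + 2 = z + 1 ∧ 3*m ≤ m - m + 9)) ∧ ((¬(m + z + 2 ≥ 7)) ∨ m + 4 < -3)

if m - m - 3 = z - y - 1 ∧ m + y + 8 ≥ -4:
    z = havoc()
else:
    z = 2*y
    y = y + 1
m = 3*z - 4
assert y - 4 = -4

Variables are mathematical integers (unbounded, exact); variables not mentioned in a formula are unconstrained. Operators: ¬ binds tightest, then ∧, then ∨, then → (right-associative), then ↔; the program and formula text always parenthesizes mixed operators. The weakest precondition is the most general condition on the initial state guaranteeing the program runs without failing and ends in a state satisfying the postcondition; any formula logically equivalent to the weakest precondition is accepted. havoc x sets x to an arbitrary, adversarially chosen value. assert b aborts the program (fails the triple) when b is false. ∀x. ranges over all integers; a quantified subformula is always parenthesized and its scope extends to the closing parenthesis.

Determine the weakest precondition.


Working backward. After the program, the postcondition (¬(3*z + 2 = z + 1 ∧ 3*m ≤ m - m + 9)) ∧ ((¬(m + z + 2 ≥ 7)) ∨ m + 4 < -3) must hold; in canonical form it is (¬(2*z = -1 ∧ 3*m ≤ 9)) ∧ ((¬(m + z ≥ 5)) ∨ m < -7).
Before assert y - 4 = -4: y = 0 ∧ (¬(2*z = -1 ∧ 3*m ≤ 9)) ∧ ((¬(m + z ≥ 5)) ∨ m < -7)
Before m := 3*z - 4: y = 0 ∧ (¬(2*z = -1 ∧ 9*z ≤ 21)) ∧ ((¬(4*z ≥ 9)) ∨ 3*z < -3)
Then branch requires ∀z_1. (y = 0 ∧ (¬(2*z_1 = -1 ∧ 9*z_1 ≤ 21)) ∧ ((¬(4*z_1 ≥ 9)) ∨ 3*z_1 < -3)); else branch requires y = -1 ∧ (¬(4*y = -1 ∧ 18*y ≤ 21)) ∧ ((¬(8*y ≥ 9)) ∨ 6*y < -3).
Before the if: ((y = z + 2 ∧ m + y ≥ -12) → (∀z_1. (y = 0 ∧ (¬(2*z_1 = -1 ∧ 9*z_1 ≤ 21)) ∧ ((¬(4*z_1 ≥ 9)) ∨ 3*z_1 < -3)))) ∧ ((¬(y = z + 2 ∧ m + y ≥ -12)) → (y = -1 ∧ (¬(4*y = -1 ∧ 18*y ≤ 21)) ∧ ((¬(8*y ≥ 9)) ∨ 6*y < -3)))
Answer: WP = ((y = z + 2 ∧ m + y ≥ -12) → (∀z_1. (y = 0 ∧ (¬(2*z_1 = -1 ∧ 9*z_1 ≤ 21)) ∧ ((¬(4*z_1 ≥ 9)) ∨ 3*z_1 < -3)))) ∧ ((¬(y = z + 2 ∧ m + y ≥ -12)) → (y = -1 ∧ (¬(4*y = -1 ∧ 18*y ≤ 21)) ∧ ((¬(8*y ≥ 9)) ∨ 6*y < -3)))


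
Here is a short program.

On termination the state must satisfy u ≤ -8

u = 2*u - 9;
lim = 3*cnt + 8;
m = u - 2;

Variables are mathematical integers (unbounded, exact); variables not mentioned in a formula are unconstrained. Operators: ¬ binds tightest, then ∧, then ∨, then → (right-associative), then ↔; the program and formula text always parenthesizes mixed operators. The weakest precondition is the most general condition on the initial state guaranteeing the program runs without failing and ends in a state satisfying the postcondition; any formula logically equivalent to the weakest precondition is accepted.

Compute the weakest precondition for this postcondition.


Working backward. After the program, u ≤ -8 must hold.
Before m := u - 2: u ≤ -8
Before lim := 3*cnt + 8: u ≤ -8
Before u := 2*u - 9: 2*u ≤ 1
Answer: WP = 2*u ≤ 1


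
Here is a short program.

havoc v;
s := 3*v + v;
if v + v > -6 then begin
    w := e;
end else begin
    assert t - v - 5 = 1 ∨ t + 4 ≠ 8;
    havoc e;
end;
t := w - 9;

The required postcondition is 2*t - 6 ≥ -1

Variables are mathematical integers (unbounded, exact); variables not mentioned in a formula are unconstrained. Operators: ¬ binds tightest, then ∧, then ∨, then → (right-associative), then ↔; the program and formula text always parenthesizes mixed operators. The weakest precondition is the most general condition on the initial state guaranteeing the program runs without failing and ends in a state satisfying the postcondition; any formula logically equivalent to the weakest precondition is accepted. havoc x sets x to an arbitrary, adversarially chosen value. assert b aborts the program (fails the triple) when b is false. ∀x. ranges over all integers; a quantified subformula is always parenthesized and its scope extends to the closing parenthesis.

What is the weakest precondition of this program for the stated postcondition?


Working backward. After the program, the postcondition 2*t - 6 ≥ -1 must hold; in canonical form it is 2*t ≥ 5.
Before t := w - 9: 2*w ≥ 23
Then branch requires 2*e ≥ 23; else branch requires (t = v + 6 ∨ t ≠ 4) ∧ 2*w ≥ 23.
Before the if: (2*v > -6 → 2*e ≥ 23) ∧ ((¬(2*v > -6)) → ((t = v + 6 ∨ t ≠ 4) ∧ 2*w ≥ 23))
Before s := 3*v + v: (2*v > -6 → 2*e ≥ 23) ∧ ((¬(2*v > -6)) → ((t = v + 6 ∨ t ≠ 4) ∧ 2*w ≥ 23))
Before havoc v: ∀v_1. ((2*v_1 > -6 → 2*e ≥ 23) ∧ ((¬(2*v_1 > -6)) → ((t = v_1 + 6 ∨ t ≠ 4) ∧ 2*w ≥ 23)))
Answer: WP = ∀v_1. ((2*v_1 > -6 → 2*e ≥ 23) ∧ ((¬(2*v_1 > -6)) → ((t = v_1 + 6 ∨ t ≠ 4) ∧ 2*w ≥ 23)))


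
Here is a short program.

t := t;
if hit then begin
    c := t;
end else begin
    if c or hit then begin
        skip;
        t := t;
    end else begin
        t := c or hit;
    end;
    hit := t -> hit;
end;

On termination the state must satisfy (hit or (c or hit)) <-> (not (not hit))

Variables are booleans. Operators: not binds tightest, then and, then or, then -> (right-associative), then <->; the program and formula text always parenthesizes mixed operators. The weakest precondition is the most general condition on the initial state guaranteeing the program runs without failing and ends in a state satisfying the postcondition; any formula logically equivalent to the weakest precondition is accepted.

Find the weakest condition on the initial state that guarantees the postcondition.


Working backward. After the program, the postcondition (hit or (c or hit)) <-> (not (not hit)) must hold; in canonical form it is (hit or c) <-> hit.
Then branch requires (hit or t) <-> hit; else branch requires ((c or hit) -> (((t -> hit) or c) <-> (t -> hit))) and ((not (c or hit)) -> ((((c or hit) -> hit) or c) <-> ((c or hit) -> hit))).
Before the if: (hit -> ((hit or t) <-> hit)) and ((not hit) -> (((c or hit) -> (((t -> hit) or c) <-> (t -> hit))) and ((not (c or hit)) -> ((((c or hit) -> hit) or c) <-> ((c or hit) -> hit)))))
Before t := t: (hit -> ((hit or t) <-> hit)) and ((not hit) -> (((c or hit) -> (((t -> hit) or c) <-> (t -> hit))) and ((not (c or hit)) -> ((((c or hit) -> hit) or c) <-> ((c or hit) -> hit)))))
Answer: WP = (hit -> ((hit or t) <-> hit)) and ((not hit) -> (((c or hit) -> (((t -> hit) or c) <-> (t -> hit))) and ((not (c or hit)) -> ((((c or hit) -> hit) or c) <-> ((c or hit) -> hit)))))


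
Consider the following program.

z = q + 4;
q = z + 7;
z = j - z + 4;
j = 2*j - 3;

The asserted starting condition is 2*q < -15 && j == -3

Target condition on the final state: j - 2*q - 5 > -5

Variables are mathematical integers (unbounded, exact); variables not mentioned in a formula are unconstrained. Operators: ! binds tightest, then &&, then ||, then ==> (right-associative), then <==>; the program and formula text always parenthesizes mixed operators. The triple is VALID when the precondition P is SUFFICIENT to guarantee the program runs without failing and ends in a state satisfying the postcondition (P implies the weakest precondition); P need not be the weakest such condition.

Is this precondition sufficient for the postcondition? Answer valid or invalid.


Working backward. After the program, the postcondition j - 2*q - 5 > -5 must hold; in canonical form it is j > 2*q.
Before j := 2*j - 3: 2*j > 2*q + 3
Before z := j - z + 4: 2*j > 2*q + 3
Before q := z + 7: 2*j > 2*z + 17
Before z := q + 4: 2*j > 2*q + 25
The weakest precondition is 2*j > 2*q + 25.
Check whether 2*q < -15 && j == -3 implies it.
Countermodel: at the initial state j = -3, q = -15, the precondition holds but the weakest precondition fails.
Answer: invalid


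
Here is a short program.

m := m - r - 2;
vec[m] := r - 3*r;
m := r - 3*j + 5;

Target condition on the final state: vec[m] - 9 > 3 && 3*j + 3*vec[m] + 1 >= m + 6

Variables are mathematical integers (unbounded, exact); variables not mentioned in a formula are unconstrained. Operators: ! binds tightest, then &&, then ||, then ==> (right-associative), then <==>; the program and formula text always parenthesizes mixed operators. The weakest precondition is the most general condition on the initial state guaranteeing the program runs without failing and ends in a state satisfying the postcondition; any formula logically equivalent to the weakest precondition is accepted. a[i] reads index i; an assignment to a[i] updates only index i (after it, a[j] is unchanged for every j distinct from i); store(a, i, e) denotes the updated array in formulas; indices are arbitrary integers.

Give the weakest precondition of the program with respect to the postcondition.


Working backward. After the program, the postcondition vec[m] - 9 > 3 && 3*j + 3*vec[m] + 1 >= m + 6 must hold; in canonical form it is vec[m] > 12 && 3*vec[m] + 3*j >= m + 5.
Before m := r - 3*j + 5: vec[-3*j + r + 5] > 12 && 3*vec[-3*j + r + 5] + 6*j >= r + 10
Before vec[m] := r - 3*r: store(vec, m, -2*r)[-3*j + r + 5] > 12 && 3*store(vec, m, -2*r)[-3*j + r + 5] + 6*j >= r + 10
Before m := m - r - 2: store(vec, m - r - 2, -2*r)[-3*j + r + 5] > 12 && 3*store(vec, m - r - 2, -2*r)[-3*j + r + 5] + 6*j >= r + 10
Answer: WP = store(vec, m - r - 2, -2*r)[-3*j + r + 5] > 12 && 3*store(vec, m - r - 2, -2*r)[-3*j + r + 5] + 6*j >= r + 10


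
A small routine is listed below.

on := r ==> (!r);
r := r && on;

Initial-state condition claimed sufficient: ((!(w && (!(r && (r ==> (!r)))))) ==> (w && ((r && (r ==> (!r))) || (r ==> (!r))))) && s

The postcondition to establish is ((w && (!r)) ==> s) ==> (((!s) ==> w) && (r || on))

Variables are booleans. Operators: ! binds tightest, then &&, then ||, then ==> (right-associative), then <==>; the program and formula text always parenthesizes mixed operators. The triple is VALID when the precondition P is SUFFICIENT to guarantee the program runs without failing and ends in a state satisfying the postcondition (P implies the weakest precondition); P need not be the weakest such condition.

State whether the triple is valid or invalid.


Working backward. After the program, ((w && (!r)) ==> s) ==> (((!s) ==> w) && (r || on)) must hold.
Before r := r && on: ((w && (!(r && on))) ==> s) ==> (((!s) ==> w) && ((r && on) || on))
Before on := r ==> (!r): ((w && (!(r && (r ==> (!r))))) ==> s) ==> (((!s) ==> w) && ((r && (r ==> (!r))) || (r ==> (!r))))
The weakest precondition is ((w && (!(r && (r ==> (!r))))) ==> s) ==> (((!s) ==> w) && ((r && (r ==> (!r))) || (r ==> (!r)))).
Check whether ((!(w && (!(r && (r ==> (!r)))))) ==> (w && ((r && (r ==> (!r))) || (r ==> (!r))))) && s implies it.
Countermodel: at the initial state r = true, s = true, w = true, the precondition holds but the weakest precondition fails.
Answer: invalid


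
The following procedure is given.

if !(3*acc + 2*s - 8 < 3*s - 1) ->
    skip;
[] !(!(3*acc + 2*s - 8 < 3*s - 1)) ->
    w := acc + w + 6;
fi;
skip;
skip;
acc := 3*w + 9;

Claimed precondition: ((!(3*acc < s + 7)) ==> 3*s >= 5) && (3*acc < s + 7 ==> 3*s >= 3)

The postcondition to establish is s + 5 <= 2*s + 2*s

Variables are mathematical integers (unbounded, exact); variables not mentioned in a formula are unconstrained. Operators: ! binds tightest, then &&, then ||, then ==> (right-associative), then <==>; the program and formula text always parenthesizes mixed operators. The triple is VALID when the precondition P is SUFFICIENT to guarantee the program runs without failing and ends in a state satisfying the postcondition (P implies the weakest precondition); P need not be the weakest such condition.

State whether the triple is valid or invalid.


Working backward. After the program, the postcondition s + 5 <= 2*s + 2*s must hold; in canonical form it is 3*s >= 5.
Before acc := 3*w + 9: 3*s >= 5
Before skip: 3*s >= 5
Before skip: 3*s >= 5
Then branch requires 3*s >= 5; else branch requires 3*s >= 5.
Before the if: ((!(3*acc < s + 7)) ==> 3*s >= 5) && (3*acc < s + 7 ==> 3*s >= 5)
The weakest precondition is ((!(3*acc < s + 7)) ==> 3*s >= 5) && (3*acc < s + 7 ==> 3*s >= 5).
Check whether ((!(3*acc < s + 7)) ==> 3*s >= 5) && (3*acc < s + 7 ==> 3*s >= 3) implies it.
Countermodel: at the initial state acc = 0, s = 1, the precondition holds but the weakest precondition fails.
Answer: invalid


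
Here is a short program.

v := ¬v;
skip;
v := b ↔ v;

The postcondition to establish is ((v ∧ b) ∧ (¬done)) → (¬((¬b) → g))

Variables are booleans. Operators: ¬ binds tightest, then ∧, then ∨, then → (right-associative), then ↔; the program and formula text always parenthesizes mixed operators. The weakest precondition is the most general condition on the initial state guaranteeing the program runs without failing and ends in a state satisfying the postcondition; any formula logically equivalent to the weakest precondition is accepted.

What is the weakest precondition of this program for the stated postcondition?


Working backward. After the program, the postcondition ((v ∧ b) ∧ (¬done)) → (¬((¬b) → g)) must hold; in canonical form it is (v ∧ b ∧ (¬done)) → (¬((¬b) → g)).
Before v := b ↔ v: ((b ↔ v) ∧ b ∧ (¬done)) → (¬((¬b) → g))
Before skip: ((b ↔ v) ∧ b ∧ (¬done)) → (¬((¬b) → g))
Before v := ¬v: ((b ↔ (¬v)) ∧ b ∧ (¬done)) → (¬((¬b) → g))
Answer: WP = ((b ↔ (¬v)) ∧ b ∧ (¬done)) → (¬((¬b) → g))


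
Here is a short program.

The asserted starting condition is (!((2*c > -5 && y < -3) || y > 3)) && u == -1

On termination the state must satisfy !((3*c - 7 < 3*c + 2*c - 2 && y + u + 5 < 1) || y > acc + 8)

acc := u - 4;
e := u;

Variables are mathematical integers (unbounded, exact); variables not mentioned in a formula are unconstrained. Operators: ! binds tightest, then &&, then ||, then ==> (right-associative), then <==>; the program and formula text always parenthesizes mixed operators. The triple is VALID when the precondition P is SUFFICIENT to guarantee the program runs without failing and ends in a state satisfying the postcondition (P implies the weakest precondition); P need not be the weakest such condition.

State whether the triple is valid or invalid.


Working backward. After the program, the postcondition !((3*c - 7 < 3*c + 2*c - 2 && y + u + 5 < 1) || y > acc + 8) must hold; in canonical form it is !((2*c > -5 && u + y < -4) || y > acc + 8).
Before e := u: !((2*c > -5 && u + y < -4) || y > acc + 8)
Before acc := u - 4: !((2*c > -5 && u + y < -4) || y > u + 4)
The weakest precondition is !((2*c > -5 && u + y < -4) || y > u + 4).
Check whether (!((2*c > -5 && y < -3) || y > 3)) && u == -1 implies it.
Every state satisfying the precondition satisfies the weakest precondition: the implication holds.
Answer: valid


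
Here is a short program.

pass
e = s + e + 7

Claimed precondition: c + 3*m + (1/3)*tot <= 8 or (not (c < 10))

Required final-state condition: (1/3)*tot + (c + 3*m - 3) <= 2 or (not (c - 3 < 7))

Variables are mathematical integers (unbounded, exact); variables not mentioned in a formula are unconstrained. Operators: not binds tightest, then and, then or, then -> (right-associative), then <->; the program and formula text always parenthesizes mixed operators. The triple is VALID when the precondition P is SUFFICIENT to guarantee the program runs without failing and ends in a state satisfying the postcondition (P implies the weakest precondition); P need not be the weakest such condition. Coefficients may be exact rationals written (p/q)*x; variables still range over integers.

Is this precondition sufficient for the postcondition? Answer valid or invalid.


Working backward. After the program, the postcondition (1/3)*tot + (c + 3*m - 3) <= 2 or (not (c - 3 < 7)) must hold; in canonical form it is c + 3*m + (1/3)*tot <= 5 or (not (c < 10)).
Before e := s + e + 7: c + 3*m + (1/3)*tot <= 5 or (not (c < 10))
Before skip: c + 3*m + (1/3)*tot <= 5 or (not (c < 10))
The weakest precondition is c + 3*m + (1/3)*tot <= 5 or (not (c < 10)).
Check whether c + 3*m + (1/3)*tot <= 8 or (not (c < 10)) implies it.
Countermodel: at the initial state c = 9, m = 0, tot = -11, the precondition holds but the weakest precondition fails.
Answer: invalid


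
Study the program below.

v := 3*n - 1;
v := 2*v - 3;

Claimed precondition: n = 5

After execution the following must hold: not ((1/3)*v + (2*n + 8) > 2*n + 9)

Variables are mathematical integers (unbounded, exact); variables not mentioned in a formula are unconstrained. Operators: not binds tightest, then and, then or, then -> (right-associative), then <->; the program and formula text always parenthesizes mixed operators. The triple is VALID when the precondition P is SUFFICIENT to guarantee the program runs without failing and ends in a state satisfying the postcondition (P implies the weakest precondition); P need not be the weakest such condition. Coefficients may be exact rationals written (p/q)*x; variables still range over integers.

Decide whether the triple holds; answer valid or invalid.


Working backward. After the program, the postcondition not ((1/3)*v + (2*n + 8) > 2*n + 9) must hold; in canonical form it is not ((1/3)*v > 1).
Before v := 2*v - 3: not ((2/3)*v > 2)
Before v := 3*n - 1: not (2*n > 8/3)
The weakest precondition is not (2*n > 8/3).
Check whether n = 5 implies it.
Countermodel: at the initial state n = 5, the precondition holds but the weakest precondition fails.
Answer: invalid


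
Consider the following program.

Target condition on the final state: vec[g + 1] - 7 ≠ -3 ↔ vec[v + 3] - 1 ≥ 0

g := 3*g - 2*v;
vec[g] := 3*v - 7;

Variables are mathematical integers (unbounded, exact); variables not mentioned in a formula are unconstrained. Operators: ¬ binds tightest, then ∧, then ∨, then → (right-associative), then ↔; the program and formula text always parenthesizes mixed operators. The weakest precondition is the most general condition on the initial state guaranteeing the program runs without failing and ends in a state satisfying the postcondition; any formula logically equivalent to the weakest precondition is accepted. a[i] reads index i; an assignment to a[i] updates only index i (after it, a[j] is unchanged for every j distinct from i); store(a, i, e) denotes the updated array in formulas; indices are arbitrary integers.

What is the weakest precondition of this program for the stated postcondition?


Working backward. After the program, the postcondition vec[g + 1] - 7 ≠ -3 ↔ vec[v + 3] - 1 ≥ 0 must hold; in canonical form it is vec[g + 1] ≠ 4 ↔ vec[v + 3] ≥ 1.
Before vec[g] := 3*v - 7: store(vec, g, 3*v - 7)[g + 1] ≠ 4 ↔ store(vec, g, 3*v - 7)[v + 3] ≥ 1
Before g := 3*g - 2*v: store(vec, 3*g - 2*v, 3*v - 7)[3*g - 2*v + 1] ≠ 4 ↔ store(vec, 3*g - 2*v, 3*v - 7)[v + 3] ≥ 1
Answer: WP = store(vec, 3*g - 2*v, 3*v - 7)[3*g - 2*v + 1] ≠ 4 ↔ store(vec, 3*g - 2*v, 3*v - 7)[v + 3] ≥ 1


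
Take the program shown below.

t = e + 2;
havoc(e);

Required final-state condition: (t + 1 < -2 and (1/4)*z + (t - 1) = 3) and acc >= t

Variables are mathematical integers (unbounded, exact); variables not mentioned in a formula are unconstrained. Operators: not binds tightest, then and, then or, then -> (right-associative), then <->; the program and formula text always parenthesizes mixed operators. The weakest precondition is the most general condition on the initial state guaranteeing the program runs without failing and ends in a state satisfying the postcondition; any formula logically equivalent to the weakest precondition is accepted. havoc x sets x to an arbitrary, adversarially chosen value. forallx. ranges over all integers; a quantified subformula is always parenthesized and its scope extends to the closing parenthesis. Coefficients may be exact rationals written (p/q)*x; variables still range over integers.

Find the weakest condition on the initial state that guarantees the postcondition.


Working backward. After the program, the postcondition (t + 1 < -2 and (1/4)*z + (t - 1) = 3) and acc >= t must hold; in canonical form it is t < -3 and t + (1/4)*z = 4 and acc >= t.
Before havoc e: t < -3 and t + (1/4)*z = 4 and acc >= t
Before t := e + 2: e < -5 and e + (1/4)*z = 2 and acc >= e + 2
Answer: WP = e < -5 and e + (1/4)*z = 2 and acc >= e + 2


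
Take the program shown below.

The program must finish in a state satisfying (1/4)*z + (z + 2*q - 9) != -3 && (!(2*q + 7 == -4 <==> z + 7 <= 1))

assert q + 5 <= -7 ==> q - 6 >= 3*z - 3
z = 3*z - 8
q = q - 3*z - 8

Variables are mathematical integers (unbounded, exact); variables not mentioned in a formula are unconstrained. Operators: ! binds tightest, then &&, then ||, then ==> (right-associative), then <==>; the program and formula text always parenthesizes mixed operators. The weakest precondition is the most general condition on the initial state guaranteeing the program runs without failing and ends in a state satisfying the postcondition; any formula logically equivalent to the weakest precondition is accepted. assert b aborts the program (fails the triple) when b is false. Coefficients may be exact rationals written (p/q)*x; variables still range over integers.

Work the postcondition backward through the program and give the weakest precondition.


Working backward. After the program, the postcondition (1/4)*z + (z + 2*q - 9) != -3 && (!(2*q + 7 == -4 <==> z + 7 <= 1)) must hold; in canonical form it is 2*q + (5/4)*z != 6 && (!(2*q == -11 <==> z <= -6)).
Before q := q - 3*z - 8: 2*q != (19/4)*z + 22 && (!(2*q == 6*z + 5 <==> z <= -6))
Before z := 3*z - 8: 2*q != (57/4)*z - 16 && (!(2*q == 18*z - 43 <==> 3*z <= 2))
Before assert q + 5 <= -7 ==> q - 6 >= 3*z - 3: (q <= -12 ==> q >= 3*z + 3) && 2*q != (57/4)*z - 16 && (!(2*q == 18*z - 43 <==> 3*z <= 2))
Answer: WP = (q <= -12 ==> q >= 3*z + 3) && 2*q != (57/4)*z - 16 && (!(2*q == 18*z - 43 <==> 3*z <= 2))


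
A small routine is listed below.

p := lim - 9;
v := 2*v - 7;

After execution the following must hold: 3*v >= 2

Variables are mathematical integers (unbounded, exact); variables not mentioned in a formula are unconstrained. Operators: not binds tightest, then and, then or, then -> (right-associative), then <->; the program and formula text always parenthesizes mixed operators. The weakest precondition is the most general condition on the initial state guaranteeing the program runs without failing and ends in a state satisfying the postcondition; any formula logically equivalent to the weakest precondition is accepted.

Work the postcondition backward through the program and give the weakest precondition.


Working backward. After the program, 3*v >= 2 must hold.
Before v := 2*v - 7: 6*v >= 23
Before p := lim - 9: 6*v >= 23
Answer: WP = 6*v >= 23


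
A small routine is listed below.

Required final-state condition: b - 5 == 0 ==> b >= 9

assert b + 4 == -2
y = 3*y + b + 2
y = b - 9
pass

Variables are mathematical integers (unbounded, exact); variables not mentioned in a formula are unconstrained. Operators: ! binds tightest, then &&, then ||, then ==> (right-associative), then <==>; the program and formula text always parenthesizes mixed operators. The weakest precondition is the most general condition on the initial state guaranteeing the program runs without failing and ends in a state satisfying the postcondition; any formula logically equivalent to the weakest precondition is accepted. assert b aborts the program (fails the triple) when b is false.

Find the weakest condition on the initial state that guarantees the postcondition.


Working backward. After the program, the postcondition b - 5 == 0 ==> b >= 9 must hold; in canonical form it is b == 5 ==> b >= 9.
Before skip: b == 5 ==> b >= 9
Before y := b - 9: b == 5 ==> b >= 9
Before y := 3*y + b + 2: b == 5 ==> b >= 9
Before assert b + 4 == -2: b == -6 && (b == 5 ==> b >= 9)
Answer: WP = b == -6 && (b == 5 ==> b >= 9)


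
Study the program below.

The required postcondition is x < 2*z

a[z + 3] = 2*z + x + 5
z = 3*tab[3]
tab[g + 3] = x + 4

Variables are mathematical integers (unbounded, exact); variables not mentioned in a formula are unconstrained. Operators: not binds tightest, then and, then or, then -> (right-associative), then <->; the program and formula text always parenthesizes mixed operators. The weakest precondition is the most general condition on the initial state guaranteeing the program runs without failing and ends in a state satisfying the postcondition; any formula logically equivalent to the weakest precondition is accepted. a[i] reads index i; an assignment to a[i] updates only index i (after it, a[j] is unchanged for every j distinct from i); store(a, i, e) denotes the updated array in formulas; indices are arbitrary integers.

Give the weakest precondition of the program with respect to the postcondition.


Working backward. After the program, x < 2*z must hold.
Before tab[g + 3] := x + 4: x < 2*z
Before z := 3*tab[3]: x < 6*tab[3]
Before a[z + 3] := 2*z + x + 5: x < 6*tab[3]
Answer: WP = x < 6*tab[3]


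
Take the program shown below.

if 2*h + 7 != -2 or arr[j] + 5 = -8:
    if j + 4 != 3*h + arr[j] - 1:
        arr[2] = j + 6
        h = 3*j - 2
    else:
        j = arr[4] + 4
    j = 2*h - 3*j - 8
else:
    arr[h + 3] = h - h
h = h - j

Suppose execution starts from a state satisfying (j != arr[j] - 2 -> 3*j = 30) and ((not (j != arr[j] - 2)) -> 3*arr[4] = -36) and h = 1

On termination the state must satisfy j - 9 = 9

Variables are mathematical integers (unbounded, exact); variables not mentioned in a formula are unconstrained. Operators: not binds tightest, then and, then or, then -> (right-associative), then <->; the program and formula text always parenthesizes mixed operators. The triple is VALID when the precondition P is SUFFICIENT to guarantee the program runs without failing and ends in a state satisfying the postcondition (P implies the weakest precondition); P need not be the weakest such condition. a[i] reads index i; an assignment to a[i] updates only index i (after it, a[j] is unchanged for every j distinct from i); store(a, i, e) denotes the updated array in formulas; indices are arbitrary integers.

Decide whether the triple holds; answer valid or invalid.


Working backward. After the program, the postcondition j - 9 = 9 must hold; in canonical form it is j = 18.
Before h := h - j: j = 18
Then branch requires (j != arr[j] + 3*h - 5 -> 3*j = 30) and ((not (j != arr[j] + 3*h - 5)) -> 2*h = 3*arr[4] + 38); else branch requires j = 18.
Before the if: ((2*h != -9 or arr[j] = -13) -> ((j != arr[j] + 3*h - 5 -> 3*j = 30) and ((not (j != arr[j] + 3*h - 5)) -> 2*h = 3*arr[4] + 38))) and ((not (2*h != -9 or arr[j] = -13)) -> j = 18)
The weakest precondition is ((2*h != -9 or arr[j] = -13) -> ((j != arr[j] + 3*h - 5 -> 3*j = 30) and ((not (j != arr[j] + 3*h - 5)) -> 2*h = 3*arr[4] + 38))) and ((not (2*h != -9 or arr[j] = -13)) -> j = 18).
Check whether (j != arr[j] - 2 -> 3*j = 30) and ((not (j != arr[j] - 2)) -> 3*arr[4] = -36) and h = 1 implies it.
Every state satisfying the precondition satisfies the weakest precondition: the implication holds.
Answer: valid


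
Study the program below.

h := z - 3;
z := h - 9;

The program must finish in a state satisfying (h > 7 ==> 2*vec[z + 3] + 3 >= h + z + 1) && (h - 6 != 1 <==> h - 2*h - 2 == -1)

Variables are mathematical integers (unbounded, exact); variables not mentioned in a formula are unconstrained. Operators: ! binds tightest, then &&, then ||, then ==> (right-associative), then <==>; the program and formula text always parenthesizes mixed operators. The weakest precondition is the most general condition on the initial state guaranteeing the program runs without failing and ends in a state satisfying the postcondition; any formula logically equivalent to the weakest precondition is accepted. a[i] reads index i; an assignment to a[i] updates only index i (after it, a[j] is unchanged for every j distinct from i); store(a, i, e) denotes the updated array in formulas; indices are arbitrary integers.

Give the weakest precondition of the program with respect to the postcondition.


Working backward. After the program, the postcondition (h > 7 ==> 2*vec[z + 3] + 3 >= h + z + 1) && (h - 6 != 1 <==> h - 2*h - 2 == -1) must hold; in canonical form it is (h > 7 ==> 2*vec[z + 3] >= h + z - 2) && (h != 7 <==> h == -1).
Before z := h - 9: (h > 7 ==> 2*vec[h - 6] >= 2*h - 11) && (h != 7 <==> h == -1)
Before h := z - 3: (z > 10 ==> 2*vec[z - 9] >= 2*z - 17) && (z != 10 <==> z == 2)
Answer: WP = (z > 10 ==> 2*vec[z - 9] >= 2*z - 17) && (z != 10 <==> z == 2)
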